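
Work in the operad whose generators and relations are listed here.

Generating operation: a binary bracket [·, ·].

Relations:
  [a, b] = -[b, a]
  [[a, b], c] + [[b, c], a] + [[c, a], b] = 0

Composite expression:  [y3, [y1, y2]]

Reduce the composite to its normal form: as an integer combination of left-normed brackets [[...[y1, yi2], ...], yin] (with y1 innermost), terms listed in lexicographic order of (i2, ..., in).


In the tensor algebra, words opening y1 carry the y1-anchored form.
Composite bracket: [y3, [y1, y2]]
Expanding via [a, b] = ab - ba: 4 signed words (2^2 = 4).
Keep just the words that open with y1:
  from y1y2y3, sign -1: term -[[y1, y2], y3]

-[[y1, y2], y3]


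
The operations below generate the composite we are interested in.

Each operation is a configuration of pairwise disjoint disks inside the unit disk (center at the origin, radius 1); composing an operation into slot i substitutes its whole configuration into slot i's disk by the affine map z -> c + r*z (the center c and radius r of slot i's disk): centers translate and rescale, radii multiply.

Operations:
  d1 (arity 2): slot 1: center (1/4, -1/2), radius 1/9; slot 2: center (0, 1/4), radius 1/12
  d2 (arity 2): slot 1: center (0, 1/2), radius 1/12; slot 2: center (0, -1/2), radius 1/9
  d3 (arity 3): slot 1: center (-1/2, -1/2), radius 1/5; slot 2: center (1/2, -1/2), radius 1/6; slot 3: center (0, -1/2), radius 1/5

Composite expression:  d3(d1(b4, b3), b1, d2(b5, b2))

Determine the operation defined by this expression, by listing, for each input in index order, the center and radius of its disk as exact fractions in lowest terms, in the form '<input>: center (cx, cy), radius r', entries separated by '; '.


b1: center (1/2, -1/2), radius 1/6; b2: center (0, -3/5), radius 1/45; b3: center (-1/2, -9/20), radius 1/60; b4: center (-9/20, -3/5), radius 1/45; b5: center (0, -2/5), radius 1/60

Only the slot chain above each b matters under d3; compose those maps.
for b4, the 2-step affine chain lands on center (-9/20, -3/5), radius 1/45
for b3, the 2-step affine chain lands on center (-1/2, -9/20), radius 1/60
for b1, the 1-step affine chain lands on center (1/2, -1/2), radius 1/6
for b5, the 2-step affine chain lands on center (0, -2/5), radius 1/60
for b2, the 2-step affine chain lands on center (0, -3/5), radius 1/45


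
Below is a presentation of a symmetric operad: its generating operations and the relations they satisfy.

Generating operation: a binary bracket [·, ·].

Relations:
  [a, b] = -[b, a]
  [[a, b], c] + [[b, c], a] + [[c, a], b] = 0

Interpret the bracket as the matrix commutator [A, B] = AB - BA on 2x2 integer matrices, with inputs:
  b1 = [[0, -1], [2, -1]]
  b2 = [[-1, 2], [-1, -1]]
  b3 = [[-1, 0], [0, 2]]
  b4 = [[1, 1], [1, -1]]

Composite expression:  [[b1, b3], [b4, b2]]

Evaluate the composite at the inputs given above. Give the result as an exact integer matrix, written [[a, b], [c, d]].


[[18, -18], [36, -18]]

[b1, b3] = [[0, -3], [-6, 0]]
[b4, b2] = [[-3, 4], [2, 3]]
[[b1, b3], [b4, b2]] = [[18, -18], [36, -18]]


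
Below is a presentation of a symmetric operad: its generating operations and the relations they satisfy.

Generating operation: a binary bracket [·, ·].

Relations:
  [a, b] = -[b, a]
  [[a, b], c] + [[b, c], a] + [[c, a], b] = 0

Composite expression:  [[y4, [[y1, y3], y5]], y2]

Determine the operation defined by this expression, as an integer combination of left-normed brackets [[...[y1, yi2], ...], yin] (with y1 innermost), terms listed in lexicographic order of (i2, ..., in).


Antisymmetry and Jacobi reduce to y1-anchored left-normed brackets.
Composite bracket: [[y4, [[y1, y3], y5]], y2]
The bracket unfolds into 16 signed words via [a, b] = ab - ba (2^4 = 16).
Words beginning with y1 determine it all:
  y1y3y5y4y2 (sign -1) contributes -[[[[y1, y3], y5], y4], y2]

-[[[[y1, y3], y5], y4], y2]


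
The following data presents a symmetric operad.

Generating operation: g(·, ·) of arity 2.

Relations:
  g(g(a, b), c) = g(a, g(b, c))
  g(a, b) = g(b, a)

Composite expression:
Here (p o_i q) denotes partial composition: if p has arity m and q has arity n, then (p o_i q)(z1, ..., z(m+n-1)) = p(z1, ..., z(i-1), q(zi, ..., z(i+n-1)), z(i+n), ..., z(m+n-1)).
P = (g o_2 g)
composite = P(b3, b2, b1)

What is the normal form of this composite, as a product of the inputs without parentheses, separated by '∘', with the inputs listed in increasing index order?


With g associative and commutative, the b-input set is all that matters.
g(b2, b1) linearizes to b2 ∘ b1
g(b3, g(b2, b1)) linearizes to b3 ∘ b2 ∘ b1
commutativity sorts the factors: b1 ∘ b2 ∘ b3

b1 ∘ b2 ∘ b3


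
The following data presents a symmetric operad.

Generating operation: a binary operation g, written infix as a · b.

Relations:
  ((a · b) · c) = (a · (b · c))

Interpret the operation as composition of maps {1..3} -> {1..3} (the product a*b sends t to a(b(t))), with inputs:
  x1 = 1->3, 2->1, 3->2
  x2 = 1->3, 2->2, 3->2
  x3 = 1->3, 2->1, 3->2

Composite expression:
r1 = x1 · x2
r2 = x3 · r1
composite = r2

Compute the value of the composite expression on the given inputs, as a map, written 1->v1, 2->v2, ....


(x1 · x2) = 1->2, 2->1, 3->1
(x3 · (x1 · x2)) = 1->1, 2->3, 3->3

1->1, 2->3, 3->3


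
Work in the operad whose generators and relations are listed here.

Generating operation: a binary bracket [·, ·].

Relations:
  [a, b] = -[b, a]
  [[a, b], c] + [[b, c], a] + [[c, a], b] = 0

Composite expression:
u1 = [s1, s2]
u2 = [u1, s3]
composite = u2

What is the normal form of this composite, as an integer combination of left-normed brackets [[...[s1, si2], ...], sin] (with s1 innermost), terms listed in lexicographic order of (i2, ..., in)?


[[s1, s2], s3]

Skip Jacobi rewriting: expand, keep s1-initial words, read off terms.
Composite bracket: [[s1, s2], s3]
Applying ab - ba throughout gives 4 signed words (2^2 = 4).
The s1-initial words carry the normal form:
  sign of s1s2s3 is +1, so it contributes +[[s1, s2], s3]


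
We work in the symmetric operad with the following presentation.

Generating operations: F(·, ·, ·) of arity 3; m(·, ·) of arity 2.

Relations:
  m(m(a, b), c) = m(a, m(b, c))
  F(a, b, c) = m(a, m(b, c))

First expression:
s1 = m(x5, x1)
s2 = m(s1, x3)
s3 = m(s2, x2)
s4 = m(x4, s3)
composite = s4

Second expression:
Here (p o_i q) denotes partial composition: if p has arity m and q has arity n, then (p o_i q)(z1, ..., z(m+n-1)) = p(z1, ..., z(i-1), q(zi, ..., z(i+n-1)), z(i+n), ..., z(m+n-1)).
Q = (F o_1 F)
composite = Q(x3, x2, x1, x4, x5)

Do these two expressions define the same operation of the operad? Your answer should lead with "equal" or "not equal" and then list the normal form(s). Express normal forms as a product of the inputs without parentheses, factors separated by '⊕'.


Reducing the first expression gives x4 ⊕ x5 ⊕ x1 ⊕ x3 ⊕ x2
Reducing the second expression gives x3 ⊕ x2 ⊕ x1 ⊕ x4 ⊕ x5
Distinct normal forms: not equal.

not equal: they reduce to x4 ⊕ x5 ⊕ x1 ⊕ x3 ⊕ x2 and x3 ⊕ x2 ⊕ x1 ⊕ x4 ⊕ x5


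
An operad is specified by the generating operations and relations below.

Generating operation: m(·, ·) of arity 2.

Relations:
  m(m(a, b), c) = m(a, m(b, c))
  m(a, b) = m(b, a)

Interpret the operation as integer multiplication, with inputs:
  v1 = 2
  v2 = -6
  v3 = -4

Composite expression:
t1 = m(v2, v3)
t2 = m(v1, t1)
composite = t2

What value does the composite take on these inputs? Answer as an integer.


48

m(v2, v3) = 24
m(v1, m(v2, v3)) = 48


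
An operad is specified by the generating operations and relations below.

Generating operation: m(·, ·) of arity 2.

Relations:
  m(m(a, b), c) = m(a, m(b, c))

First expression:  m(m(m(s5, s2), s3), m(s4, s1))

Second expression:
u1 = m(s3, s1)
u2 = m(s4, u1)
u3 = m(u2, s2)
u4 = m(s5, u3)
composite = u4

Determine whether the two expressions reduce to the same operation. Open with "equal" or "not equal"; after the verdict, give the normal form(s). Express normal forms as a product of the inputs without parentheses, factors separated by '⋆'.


not equal — first s5 ⋆ s2 ⋆ s3 ⋆ s4 ⋆ s1, second s5 ⋆ s4 ⋆ s3 ⋆ s1 ⋆ s2

The first composite normalizes to s5 ⋆ s2 ⋆ s3 ⋆ s4 ⋆ s1
The second composite normalizes to s5 ⋆ s4 ⋆ s3 ⋆ s1 ⋆ s2
The normal forms differ: not equal.


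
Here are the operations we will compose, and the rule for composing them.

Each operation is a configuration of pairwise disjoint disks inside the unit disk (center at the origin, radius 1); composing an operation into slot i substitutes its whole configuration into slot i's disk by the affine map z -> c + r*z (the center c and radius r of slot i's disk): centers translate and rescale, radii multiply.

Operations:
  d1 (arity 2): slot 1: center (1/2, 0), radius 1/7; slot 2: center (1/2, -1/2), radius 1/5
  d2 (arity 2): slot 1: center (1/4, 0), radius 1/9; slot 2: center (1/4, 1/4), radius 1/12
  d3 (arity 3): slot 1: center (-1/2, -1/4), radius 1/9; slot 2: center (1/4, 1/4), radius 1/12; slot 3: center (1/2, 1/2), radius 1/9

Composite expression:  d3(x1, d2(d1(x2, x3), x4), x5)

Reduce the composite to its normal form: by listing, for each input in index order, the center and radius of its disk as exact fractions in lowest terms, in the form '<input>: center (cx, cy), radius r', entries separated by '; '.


Affine substitution under d3: radii multiply and x-centers shift.
input x1: applying the 1 nested substitution gives center (-1/2, -1/4), radius 1/9
input x2: applying the 3 nested substitutions gives center (119/432, 1/4), radius 1/756
input x3: applying the 3 nested substitutions gives center (119/432, 53/216), radius 1/540
input x4: applying the 2 nested substitutions gives center (13/48, 13/48), radius 1/144
input x5: applying the 1 nested substitution gives center (1/2, 1/2), radius 1/9

x1: center (-1/2, -1/4), radius 1/9; x2: center (119/432, 1/4), radius 1/756; x3: center (119/432, 53/216), radius 1/540; x4: center (13/48, 13/48), radius 1/144; x5: center (1/2, 1/2), radius 1/9


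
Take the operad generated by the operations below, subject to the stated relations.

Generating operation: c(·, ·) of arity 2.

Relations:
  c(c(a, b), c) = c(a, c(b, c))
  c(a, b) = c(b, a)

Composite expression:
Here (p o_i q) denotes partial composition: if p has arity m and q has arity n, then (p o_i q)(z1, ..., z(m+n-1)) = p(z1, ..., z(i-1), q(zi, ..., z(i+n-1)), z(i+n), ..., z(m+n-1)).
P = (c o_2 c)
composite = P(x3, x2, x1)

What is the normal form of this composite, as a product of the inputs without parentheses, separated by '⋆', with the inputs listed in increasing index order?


x1 ⋆ x2 ⋆ x3

Key point: c commutes, so take the x-inputs in any fixed order.
c(x2, x1) unparenthesizes to x2 ⋆ x1
c(x3, c(x2, x1)) unparenthesizes to x3 ⋆ x2 ⋆ x1
sorting the factors by input index: x1 ⋆ x2 ⋆ x3


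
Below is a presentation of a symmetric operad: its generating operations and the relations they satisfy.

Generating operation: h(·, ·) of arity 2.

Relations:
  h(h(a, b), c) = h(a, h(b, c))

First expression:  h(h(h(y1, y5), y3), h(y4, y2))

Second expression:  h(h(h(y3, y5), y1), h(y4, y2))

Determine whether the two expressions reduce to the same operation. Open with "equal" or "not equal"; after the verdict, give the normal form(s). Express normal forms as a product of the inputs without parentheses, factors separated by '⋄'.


not equal — first y1 ⋄ y5 ⋄ y3 ⋄ y4 ⋄ y2, second y3 ⋄ y5 ⋄ y1 ⋄ y4 ⋄ y2


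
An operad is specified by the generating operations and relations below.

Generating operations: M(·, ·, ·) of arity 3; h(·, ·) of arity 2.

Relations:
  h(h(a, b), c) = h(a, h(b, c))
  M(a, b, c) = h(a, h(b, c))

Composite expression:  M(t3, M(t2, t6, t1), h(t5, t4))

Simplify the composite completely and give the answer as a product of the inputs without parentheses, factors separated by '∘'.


The M-tree's shape is irrelevant; the t-reading-order decides.
M(t2, t6, t1) collapses to t2 ∘ t6 ∘ t1
h(t5, t4) collapses to t5 ∘ t4
M(t3, M(t2, t6, t1), h(t5, t4)) collapses to t3 ∘ t2 ∘ t6 ∘ t1 ∘ t5 ∘ t4

t3 ∘ t2 ∘ t6 ∘ t1 ∘ t5 ∘ t4


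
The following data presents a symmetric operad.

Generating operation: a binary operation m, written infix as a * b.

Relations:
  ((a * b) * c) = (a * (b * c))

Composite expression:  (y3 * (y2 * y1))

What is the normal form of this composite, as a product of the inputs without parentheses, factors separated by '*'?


y3 * y2 * y1

Key point: m is associative — brackets drop, the y-order remains.
(y2 * y1) linearizes to y2 * y1
(y3 * (y2 * y1)) linearizes to y3 * y2 * y1


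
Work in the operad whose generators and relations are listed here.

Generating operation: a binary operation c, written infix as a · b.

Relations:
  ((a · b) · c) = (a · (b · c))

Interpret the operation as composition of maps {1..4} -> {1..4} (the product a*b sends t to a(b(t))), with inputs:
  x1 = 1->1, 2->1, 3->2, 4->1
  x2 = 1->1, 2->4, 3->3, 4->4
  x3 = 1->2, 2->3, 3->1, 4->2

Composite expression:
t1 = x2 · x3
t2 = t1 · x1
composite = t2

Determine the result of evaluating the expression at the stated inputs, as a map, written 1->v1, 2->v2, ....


(x2 · x3) = 1->4, 2->3, 3->1, 4->4
((x2 · x3) · x1) = 1->4, 2->4, 3->3, 4->4

1->4, 2->4, 3->3, 4->4


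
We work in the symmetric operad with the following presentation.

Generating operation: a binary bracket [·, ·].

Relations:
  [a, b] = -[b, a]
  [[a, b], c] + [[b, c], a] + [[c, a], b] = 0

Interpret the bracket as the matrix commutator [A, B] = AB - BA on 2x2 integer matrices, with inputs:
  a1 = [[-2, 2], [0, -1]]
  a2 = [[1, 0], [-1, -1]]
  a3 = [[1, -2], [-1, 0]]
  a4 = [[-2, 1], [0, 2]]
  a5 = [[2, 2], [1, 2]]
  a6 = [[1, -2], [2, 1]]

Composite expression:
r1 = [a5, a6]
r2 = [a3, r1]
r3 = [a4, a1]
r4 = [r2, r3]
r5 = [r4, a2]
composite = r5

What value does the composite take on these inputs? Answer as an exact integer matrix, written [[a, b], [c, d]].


[[0, 0], [-168, 0]]

[a5, a6] = [[6, 0], [0, -6]]
[a3, [a5, a6]] = [[0, 24], [-12, 0]]
[a4, a1] = [[0, -7], [0, 0]]
[[a3, [a5, a6]], [a4, a1]] = [[-84, 0], [0, 84]]
[[[a3, [a5, a6]], [a4, a1]], a2] = [[0, 0], [-168, 0]]


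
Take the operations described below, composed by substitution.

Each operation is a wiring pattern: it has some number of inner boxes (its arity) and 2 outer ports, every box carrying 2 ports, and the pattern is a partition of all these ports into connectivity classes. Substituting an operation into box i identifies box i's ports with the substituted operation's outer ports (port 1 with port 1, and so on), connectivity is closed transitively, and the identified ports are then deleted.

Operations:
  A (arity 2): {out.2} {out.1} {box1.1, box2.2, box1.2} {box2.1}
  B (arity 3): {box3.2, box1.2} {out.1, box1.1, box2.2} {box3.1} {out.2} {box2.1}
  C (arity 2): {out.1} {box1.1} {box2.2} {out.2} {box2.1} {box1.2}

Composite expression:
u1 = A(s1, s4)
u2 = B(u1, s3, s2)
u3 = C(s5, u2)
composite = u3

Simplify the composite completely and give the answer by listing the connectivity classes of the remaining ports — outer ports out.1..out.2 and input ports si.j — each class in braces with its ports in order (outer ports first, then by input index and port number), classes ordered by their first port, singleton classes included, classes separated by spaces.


Treat the ports identified at C as solder joints: merge, then drop.
through A, on inputs (s1, s4): {out.1} {out.2} {s1.1, s1.2, s4.2} {s4.1} (out.j = stage outer ports)
through B, on inputs (s1, s4, s3, s2): {out.1, s3.2} {out.2} {s1.1, s1.2, s4.2} {s2.1} {s2.2} {s3.1} {s4.1} (out.j = stage outer ports)
through C, on inputs (s5, s1, s4, s3, s2): {out.1} {out.2} {s1.1, s1.2, s4.2} {s2.1} {s2.2} {s3.1} {s3.2} {s4.1} {s5.1} {s5.2} (out.j = stage outer ports)

{out.1} {out.2} {s1.1, s1.2, s4.2} {s2.1} {s2.2} {s3.1} {s3.2} {s4.1} {s5.1} {s5.2}


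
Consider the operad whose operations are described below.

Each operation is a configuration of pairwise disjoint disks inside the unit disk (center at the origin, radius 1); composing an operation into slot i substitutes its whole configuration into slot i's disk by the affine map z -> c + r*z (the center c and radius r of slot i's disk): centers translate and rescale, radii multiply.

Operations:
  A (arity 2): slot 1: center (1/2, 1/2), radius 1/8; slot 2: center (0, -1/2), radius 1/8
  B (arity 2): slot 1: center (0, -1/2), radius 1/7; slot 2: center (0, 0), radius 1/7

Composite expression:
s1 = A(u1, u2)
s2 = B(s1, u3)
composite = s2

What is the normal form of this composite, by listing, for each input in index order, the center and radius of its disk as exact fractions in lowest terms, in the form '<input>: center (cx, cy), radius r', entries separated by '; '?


u1: center (1/14, -3/7), radius 1/56; u2: center (0, -4/7), radius 1/56; u3: center (0, 0), radius 1/7


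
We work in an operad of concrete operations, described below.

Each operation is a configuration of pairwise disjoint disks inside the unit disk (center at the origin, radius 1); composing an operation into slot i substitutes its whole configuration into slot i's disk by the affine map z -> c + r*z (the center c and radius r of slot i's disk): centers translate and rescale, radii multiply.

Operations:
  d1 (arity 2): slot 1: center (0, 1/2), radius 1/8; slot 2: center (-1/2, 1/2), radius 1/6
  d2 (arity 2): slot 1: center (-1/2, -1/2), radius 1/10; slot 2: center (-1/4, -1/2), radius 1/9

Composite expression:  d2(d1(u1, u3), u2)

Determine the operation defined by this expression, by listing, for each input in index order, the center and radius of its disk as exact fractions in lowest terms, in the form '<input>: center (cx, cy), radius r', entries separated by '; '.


u1: center (-1/2, -9/20), radius 1/80; u2: center (-1/4, -1/2), radius 1/9; u3: center (-11/20, -9/20), radius 1/60

Each u-disk chains the slot maps above it in d2; radii multiply.
input u1: applying the 2 nested substitutions gives center (-1/2, -9/20), radius 1/80
input u3: applying the 2 nested substitutions gives center (-11/20, -9/20), radius 1/60
input u2: applying the 1 nested substitution gives center (-1/4, -1/2), radius 1/9


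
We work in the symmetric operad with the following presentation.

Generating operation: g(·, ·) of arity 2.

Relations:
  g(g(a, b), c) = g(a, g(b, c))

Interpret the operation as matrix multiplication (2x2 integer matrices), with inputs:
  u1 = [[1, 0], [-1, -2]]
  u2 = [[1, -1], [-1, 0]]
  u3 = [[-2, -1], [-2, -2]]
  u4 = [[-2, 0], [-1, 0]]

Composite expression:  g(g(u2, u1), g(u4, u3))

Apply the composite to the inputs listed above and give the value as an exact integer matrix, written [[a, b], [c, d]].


[[12, 6], [-4, -2]]

g(u2, u1) = [[2, 2], [-1, 0]]
g(u4, u3) = [[4, 2], [2, 1]]
g(g(u2, u1), g(u4, u3)) = [[12, 6], [-4, -2]]


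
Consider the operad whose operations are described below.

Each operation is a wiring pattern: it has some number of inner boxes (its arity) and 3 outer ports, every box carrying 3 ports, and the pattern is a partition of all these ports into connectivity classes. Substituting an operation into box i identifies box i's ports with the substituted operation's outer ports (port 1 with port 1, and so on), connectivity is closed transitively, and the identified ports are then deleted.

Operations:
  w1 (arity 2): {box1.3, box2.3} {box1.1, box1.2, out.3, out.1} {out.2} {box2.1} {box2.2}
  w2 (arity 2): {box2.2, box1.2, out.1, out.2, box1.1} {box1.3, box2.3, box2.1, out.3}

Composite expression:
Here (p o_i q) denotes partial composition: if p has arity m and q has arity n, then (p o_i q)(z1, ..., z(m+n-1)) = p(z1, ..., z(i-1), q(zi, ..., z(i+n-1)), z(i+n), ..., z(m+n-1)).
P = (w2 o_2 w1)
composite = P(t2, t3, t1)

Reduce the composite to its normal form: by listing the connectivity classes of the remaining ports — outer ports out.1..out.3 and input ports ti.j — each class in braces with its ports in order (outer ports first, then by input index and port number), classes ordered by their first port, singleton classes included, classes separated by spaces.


{out.1, out.2, t2.1, t2.2} {out.3, t2.3, t3.1, t3.2} {t1.1} {t1.2} {t1.3, t3.3}

After gluing at w2, chains via deleted ports link the t-ports.
w1 over (t3, t1) gives {out.1, out.3, t3.1, t3.2} {out.2} {t1.1} {t1.2} {t1.3, t3.3}, out.j being that stage's outer ports
w2 over (t2, t3, t1) gives {out.1, out.2, t2.1, t2.2} {out.3, t2.3, t3.1, t3.2} {t1.1} {t1.2} {t1.3, t3.3}, out.j being that stage's outer ports


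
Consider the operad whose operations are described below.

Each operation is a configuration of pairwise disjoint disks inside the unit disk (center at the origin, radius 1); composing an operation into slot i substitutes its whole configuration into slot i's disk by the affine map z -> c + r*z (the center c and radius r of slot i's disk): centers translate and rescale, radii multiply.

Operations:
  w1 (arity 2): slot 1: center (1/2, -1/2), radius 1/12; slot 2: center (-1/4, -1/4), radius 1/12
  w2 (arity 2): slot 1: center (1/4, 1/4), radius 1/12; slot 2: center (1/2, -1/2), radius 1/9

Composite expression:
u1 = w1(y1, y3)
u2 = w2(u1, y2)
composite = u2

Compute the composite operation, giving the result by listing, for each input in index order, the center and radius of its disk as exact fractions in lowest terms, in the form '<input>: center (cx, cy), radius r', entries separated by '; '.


y1: center (7/24, 5/24), radius 1/144; y2: center (1/2, -1/2), radius 1/9; y3: center (11/48, 11/48), radius 1/144

Only the slot chain above each y matters under w2; compose those maps.
input y1: composing its 2 substitution steps yields center (7/24, 5/24), radius 1/144
input y3: composing its 2 substitution steps yields center (11/48, 11/48), radius 1/144
input y2: composing its 1 substitution step yields center (1/2, -1/2), radius 1/9


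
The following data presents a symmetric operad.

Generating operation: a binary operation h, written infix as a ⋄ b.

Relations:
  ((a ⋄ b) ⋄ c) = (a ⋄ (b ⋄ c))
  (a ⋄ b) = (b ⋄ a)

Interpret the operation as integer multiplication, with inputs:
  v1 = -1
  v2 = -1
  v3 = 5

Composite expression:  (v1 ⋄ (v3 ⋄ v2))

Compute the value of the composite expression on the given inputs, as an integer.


(v3 ⋄ v2) = -5
(v1 ⋄ (v3 ⋄ v2)) = 5

5


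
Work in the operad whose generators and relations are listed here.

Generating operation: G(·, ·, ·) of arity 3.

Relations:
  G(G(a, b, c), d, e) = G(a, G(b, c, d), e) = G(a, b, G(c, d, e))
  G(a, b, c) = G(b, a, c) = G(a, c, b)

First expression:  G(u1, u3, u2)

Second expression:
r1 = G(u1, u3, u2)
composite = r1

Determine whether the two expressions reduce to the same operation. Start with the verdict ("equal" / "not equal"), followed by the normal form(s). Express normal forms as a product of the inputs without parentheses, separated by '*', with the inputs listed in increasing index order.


In normal form, the first expression is u1 * u2 * u3
In normal form, the second expression is u1 * u2 * u3
One common form — equal.

equal: each reduces to u1 * u2 * u3


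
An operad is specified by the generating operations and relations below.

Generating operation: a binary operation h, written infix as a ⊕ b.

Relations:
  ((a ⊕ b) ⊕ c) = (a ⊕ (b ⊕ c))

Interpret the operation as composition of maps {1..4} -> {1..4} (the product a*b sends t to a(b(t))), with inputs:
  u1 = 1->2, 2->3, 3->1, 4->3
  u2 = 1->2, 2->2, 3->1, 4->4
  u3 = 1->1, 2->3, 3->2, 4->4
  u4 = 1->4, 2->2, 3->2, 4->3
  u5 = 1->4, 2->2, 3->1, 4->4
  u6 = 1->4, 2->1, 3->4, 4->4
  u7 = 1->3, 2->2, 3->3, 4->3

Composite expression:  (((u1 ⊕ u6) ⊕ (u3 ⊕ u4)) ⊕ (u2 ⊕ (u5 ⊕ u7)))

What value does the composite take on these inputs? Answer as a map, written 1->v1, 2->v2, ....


1->3, 2->3, 3->3, 4->3

(u1 ⊕ u6) = 1->3, 2->2, 3->3, 4->3
(u3 ⊕ u4) = 1->4, 2->3, 3->3, 4->2
((u1 ⊕ u6) ⊕ (u3 ⊕ u4)) = 1->3, 2->3, 3->3, 4->2
(u5 ⊕ u7) = 1->1, 2->2, 3->1, 4->1
(u2 ⊕ (u5 ⊕ u7)) = 1->2, 2->2, 3->2, 4->2
(((u1 ⊕ u6) ⊕ (u3 ⊕ u4)) ⊕ (u2 ⊕ (u5 ⊕ u7))) = 1->3, 2->3, 3->3, 4->3


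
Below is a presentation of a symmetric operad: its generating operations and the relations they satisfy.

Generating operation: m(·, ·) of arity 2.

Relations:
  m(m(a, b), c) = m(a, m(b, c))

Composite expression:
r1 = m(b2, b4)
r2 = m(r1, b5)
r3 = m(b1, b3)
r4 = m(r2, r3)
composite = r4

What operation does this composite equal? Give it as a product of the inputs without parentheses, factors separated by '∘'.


b2 ∘ b4 ∘ b5 ∘ b1 ∘ b3

All parenthesizations of m agree; list the b-inputs left to right.
m(b2, b4) linearizes to b2 ∘ b4
m(m(b2, b4), b5) linearizes to b2 ∘ b4 ∘ b5
m(b1, b3) linearizes to b1 ∘ b3
m(m(m(b2, b4), b5), m(b1, b3)) linearizes to b2 ∘ b4 ∘ b5 ∘ b1 ∘ b3


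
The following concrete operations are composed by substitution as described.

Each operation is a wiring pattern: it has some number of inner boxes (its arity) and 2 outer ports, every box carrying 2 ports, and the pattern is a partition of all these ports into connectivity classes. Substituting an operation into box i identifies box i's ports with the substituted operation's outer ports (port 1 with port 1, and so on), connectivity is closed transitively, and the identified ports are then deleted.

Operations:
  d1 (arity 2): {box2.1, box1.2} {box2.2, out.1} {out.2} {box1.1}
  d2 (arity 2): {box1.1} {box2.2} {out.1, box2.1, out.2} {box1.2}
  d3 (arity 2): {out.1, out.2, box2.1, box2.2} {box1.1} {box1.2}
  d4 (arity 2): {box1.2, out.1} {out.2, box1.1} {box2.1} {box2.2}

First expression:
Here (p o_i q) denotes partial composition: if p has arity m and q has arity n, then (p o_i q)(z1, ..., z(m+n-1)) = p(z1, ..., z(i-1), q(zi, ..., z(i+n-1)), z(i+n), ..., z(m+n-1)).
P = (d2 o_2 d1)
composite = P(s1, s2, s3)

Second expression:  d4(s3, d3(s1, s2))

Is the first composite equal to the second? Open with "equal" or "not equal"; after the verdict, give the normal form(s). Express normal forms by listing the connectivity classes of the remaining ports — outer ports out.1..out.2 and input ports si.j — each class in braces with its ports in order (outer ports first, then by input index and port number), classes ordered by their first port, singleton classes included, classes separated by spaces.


The first expression reduces to {out.1, out.2, s3.2} {s1.1} {s1.2} {s2.1} {s2.2, s3.1}
The second expression reduces to {out.1, s3.2} {out.2, s3.1} {s1.1} {s1.2} {s2.1, s2.2}
The normal forms differ: not equal.

not equal: they reduce to {out.1, out.2, s3.2} {s1.1} {s1.2} {s2.1} {s2.2, s3.1} and {out.1, s3.2} {out.2, s3.1} {s1.1} {s1.2} {s2.1, s2.2}


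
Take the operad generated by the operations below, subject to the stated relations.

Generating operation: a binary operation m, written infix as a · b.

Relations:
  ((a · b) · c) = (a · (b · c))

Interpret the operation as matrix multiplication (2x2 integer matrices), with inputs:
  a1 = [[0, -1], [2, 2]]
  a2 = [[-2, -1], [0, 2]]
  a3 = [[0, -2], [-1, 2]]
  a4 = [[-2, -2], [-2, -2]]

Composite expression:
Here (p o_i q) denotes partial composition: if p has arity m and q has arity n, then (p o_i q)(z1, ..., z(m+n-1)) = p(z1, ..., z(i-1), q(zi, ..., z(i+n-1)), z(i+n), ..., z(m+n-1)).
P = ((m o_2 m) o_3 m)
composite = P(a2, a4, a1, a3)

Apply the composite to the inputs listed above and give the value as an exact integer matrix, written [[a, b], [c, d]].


(a1 · a3) = [[1, -2], [-2, 0]]
(a4 · (a1 · a3)) = [[2, 4], [2, 4]]
(a2 · (a4 · (a1 · a3))) = [[-6, -12], [4, 8]]

[[-6, -12], [4, 8]]


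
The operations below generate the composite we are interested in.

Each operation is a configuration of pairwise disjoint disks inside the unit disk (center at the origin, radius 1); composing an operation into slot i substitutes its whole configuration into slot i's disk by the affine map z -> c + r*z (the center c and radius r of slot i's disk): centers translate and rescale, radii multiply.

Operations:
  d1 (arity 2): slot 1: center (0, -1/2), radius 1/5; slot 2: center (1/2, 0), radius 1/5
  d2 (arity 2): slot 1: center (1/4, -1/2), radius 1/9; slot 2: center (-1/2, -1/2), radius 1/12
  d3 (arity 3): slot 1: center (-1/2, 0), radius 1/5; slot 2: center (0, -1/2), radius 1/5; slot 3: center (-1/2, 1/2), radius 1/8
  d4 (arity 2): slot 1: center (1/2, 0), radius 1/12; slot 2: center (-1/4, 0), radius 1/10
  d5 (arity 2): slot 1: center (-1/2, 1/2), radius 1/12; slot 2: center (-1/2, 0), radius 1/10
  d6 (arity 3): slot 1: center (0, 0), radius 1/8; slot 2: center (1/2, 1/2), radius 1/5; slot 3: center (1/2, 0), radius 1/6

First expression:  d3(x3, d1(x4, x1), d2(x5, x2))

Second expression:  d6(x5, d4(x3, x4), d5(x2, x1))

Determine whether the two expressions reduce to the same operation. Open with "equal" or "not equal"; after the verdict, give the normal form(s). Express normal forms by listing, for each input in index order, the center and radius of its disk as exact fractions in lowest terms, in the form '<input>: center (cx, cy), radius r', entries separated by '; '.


not equal; the first gives x1: center (1/10, -1/2), radius 1/25; x2: center (-9/16, 7/16), radius 1/96; x3: center (-1/2, 0), radius 1/5; x4: center (0, -3/5), radius 1/25; x5: center (-15/32, 7/16), radius 1/72 and the second x1: center (5/12, 0), radius 1/60; x2: center (5/12, 1/12), radius 1/72; x3: center (3/5, 1/2), radius 1/60; x4: center (9/20, 1/2), radius 1/50; x5: center (0, 0), radius 1/8


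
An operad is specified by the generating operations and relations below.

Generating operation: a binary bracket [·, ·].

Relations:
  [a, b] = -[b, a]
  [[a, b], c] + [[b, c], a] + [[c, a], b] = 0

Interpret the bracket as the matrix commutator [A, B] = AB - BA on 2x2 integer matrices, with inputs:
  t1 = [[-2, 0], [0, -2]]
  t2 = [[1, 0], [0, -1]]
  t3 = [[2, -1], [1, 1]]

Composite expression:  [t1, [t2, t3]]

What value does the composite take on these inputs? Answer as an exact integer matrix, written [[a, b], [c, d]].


[[0, 0], [0, 0]]

[t2, t3] = [[0, -2], [-2, 0]]
[t1, [t2, t3]] = [[0, 0], [0, 0]]


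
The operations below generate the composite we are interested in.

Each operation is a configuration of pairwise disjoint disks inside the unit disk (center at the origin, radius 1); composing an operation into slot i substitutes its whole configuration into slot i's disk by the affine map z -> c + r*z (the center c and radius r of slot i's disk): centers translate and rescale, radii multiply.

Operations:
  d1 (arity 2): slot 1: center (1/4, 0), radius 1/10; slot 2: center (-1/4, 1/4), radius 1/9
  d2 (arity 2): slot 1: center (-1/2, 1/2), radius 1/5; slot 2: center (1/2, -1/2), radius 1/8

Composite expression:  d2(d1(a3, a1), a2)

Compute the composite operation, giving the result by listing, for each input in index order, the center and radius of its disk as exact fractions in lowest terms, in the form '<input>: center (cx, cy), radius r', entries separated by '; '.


Below d2, radii multiply path by path; the a-disk centers shift.
for a3, the 2-step affine chain lands on center (-9/20, 1/2), radius 1/50
for a1, the 2-step affine chain lands on center (-11/20, 11/20), radius 1/45
for a2, the 1-step affine chain lands on center (1/2, -1/2), radius 1/8

a1: center (-11/20, 11/20), radius 1/45; a2: center (1/2, -1/2), radius 1/8; a3: center (-9/20, 1/2), radius 1/50


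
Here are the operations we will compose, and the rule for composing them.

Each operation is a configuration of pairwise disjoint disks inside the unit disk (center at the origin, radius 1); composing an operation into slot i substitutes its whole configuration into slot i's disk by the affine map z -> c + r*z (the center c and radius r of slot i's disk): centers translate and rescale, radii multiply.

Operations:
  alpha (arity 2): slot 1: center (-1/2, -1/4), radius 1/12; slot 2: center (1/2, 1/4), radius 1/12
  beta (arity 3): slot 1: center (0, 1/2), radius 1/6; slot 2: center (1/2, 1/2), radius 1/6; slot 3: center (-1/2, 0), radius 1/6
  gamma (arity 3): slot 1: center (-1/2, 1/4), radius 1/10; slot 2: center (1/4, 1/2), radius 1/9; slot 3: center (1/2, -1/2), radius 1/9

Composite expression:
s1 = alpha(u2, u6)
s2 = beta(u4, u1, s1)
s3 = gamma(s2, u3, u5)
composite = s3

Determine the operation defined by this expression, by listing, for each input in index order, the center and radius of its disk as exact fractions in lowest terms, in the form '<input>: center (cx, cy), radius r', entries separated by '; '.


u1: center (-9/20, 3/10), radius 1/60; u2: center (-67/120, 59/240), radius 1/720; u3: center (1/4, 1/2), radius 1/9; u4: center (-1/2, 3/10), radius 1/60; u5: center (1/2, -1/2), radius 1/9; u6: center (-13/24, 61/240), radius 1/720


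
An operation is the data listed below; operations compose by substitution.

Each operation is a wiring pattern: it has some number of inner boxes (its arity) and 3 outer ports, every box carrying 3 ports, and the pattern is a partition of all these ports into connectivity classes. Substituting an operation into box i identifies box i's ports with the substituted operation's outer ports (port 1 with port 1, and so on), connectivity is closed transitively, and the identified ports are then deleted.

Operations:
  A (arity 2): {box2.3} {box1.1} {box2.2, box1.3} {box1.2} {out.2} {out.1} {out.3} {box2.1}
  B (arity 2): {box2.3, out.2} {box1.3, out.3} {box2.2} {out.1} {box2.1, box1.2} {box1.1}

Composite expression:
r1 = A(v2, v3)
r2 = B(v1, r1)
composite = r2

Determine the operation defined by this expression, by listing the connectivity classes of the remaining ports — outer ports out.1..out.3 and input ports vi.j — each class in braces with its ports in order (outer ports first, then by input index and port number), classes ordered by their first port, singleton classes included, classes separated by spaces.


{out.1} {out.2} {out.3, v1.3} {v1.1} {v1.2} {v2.1} {v2.2} {v2.3, v3.2} {v3.1} {v3.3}

Two ports join when wires chain via B-identified ports.
stage A: inputs (v2, v3), connectivity {out.1} {out.2} {out.3} {v2.1} {v2.2} {v2.3, v3.2} {v3.1} {v3.3}, out.j its boundary
stage B: inputs (v1, v2, v3), connectivity {out.1} {out.2} {out.3, v1.3} {v1.1} {v1.2} {v2.1} {v2.2} {v2.3, v3.2} {v3.1} {v3.3}, out.j its boundary


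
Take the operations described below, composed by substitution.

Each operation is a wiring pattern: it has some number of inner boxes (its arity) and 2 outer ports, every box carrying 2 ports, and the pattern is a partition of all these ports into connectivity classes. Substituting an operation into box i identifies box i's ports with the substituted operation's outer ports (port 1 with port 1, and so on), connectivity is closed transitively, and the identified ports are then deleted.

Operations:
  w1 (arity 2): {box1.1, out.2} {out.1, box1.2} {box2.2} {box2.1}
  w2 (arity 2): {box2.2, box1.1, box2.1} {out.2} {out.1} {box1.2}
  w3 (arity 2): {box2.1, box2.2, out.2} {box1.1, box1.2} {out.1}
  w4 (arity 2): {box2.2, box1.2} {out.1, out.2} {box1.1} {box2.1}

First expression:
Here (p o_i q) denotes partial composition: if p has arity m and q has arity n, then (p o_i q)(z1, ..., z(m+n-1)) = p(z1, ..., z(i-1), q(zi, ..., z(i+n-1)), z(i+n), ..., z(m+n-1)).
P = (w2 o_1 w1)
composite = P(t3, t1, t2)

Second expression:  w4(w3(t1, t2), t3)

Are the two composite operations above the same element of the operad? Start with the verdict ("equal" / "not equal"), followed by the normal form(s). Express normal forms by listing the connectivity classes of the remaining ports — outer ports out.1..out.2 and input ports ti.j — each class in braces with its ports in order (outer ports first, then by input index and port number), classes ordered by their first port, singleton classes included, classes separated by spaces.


not equal: they reduce to {out.1} {out.2} {t1.1} {t1.2} {t2.1, t2.2, t3.2} {t3.1} and {out.1, out.2} {t1.1, t1.2} {t2.1, t2.2, t3.2} {t3.1}

Normal form of the first expression: {out.1} {out.2} {t1.1} {t1.2} {t2.1, t2.2, t3.2} {t3.1}
Normal form of the second expression: {out.1, out.2} {t1.1, t1.2} {t2.1, t2.2, t3.2} {t3.1}
Different reductions; not equal.


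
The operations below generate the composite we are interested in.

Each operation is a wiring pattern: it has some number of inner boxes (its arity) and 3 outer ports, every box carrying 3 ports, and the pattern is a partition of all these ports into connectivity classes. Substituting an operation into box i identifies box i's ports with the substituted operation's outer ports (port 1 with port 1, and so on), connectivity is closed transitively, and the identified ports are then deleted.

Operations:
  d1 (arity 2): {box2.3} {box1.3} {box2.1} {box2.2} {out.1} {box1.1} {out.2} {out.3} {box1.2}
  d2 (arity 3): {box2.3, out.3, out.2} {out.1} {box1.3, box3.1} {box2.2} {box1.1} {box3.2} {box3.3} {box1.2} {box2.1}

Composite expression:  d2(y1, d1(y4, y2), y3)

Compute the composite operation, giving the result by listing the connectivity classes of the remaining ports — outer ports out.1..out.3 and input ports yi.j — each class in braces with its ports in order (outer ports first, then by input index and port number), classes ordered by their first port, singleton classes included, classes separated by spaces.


{out.1} {out.2, out.3} {y1.1} {y1.2} {y1.3, y3.1} {y2.1} {y2.2} {y2.3} {y3.2} {y3.3} {y4.1} {y4.2} {y4.3}

Substituting into d2 glues patterns; closure does the rest.
after d1, the pattern on (y4, y2) reads {out.1} {out.2} {out.3} {y2.1} {y2.2} {y2.3} {y4.1} {y4.2} {y4.3} (out.j = its outer ports)
after d2, the pattern on (y1, y4, y2, y3) reads {out.1} {out.2, out.3} {y1.1} {y1.2} {y1.3, y3.1} {y2.1} {y2.2} {y2.3} {y3.2} {y3.3} {y4.1} {y4.2} {y4.3} (out.j = its outer ports)


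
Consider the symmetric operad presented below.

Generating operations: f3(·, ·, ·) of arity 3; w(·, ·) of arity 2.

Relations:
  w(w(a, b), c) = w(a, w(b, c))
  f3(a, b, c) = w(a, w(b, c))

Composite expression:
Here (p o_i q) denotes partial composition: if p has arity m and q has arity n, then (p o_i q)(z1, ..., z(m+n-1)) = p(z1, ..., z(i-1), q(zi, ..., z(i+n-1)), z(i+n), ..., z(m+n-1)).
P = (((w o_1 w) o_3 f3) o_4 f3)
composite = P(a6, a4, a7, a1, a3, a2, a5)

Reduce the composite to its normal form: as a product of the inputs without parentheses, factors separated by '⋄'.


a6 ⋄ a4 ⋄ a7 ⋄ a1 ⋄ a3 ⋄ a2 ⋄ a5

The w-tree's shape is irrelevant; the a-reading-order decides.
w(a6, a4) linearizes to a6 ⋄ a4
f3(a1, a3, a2) linearizes to a1 ⋄ a3 ⋄ a2
f3(a7, f3(a1, a3, a2), a5) linearizes to a7 ⋄ a1 ⋄ a3 ⋄ a2 ⋄ a5
w(w(a6, a4), f3(a7, f3(a1, a3, a2), a5)) linearizes to a6 ⋄ a4 ⋄ a7 ⋄ a1 ⋄ a3 ⋄ a2 ⋄ a5


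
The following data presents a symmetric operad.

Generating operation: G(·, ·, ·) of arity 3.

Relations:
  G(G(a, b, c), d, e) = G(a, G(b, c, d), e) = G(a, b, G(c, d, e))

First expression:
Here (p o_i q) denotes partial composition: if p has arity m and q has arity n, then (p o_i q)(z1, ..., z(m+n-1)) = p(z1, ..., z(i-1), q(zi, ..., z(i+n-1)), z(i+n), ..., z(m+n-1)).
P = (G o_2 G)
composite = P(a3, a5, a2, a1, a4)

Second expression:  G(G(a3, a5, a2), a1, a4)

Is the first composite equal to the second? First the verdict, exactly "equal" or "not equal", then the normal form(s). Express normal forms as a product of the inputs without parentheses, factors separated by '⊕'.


The first expression, normalized: a3 ⊕ a5 ⊕ a2 ⊕ a1 ⊕ a4
The second expression, normalized: a3 ⊕ a5 ⊕ a2 ⊕ a1 ⊕ a4
Identical normal forms: equal.

equal: each reduces to a3 ⊕ a5 ⊕ a2 ⊕ a1 ⊕ a4


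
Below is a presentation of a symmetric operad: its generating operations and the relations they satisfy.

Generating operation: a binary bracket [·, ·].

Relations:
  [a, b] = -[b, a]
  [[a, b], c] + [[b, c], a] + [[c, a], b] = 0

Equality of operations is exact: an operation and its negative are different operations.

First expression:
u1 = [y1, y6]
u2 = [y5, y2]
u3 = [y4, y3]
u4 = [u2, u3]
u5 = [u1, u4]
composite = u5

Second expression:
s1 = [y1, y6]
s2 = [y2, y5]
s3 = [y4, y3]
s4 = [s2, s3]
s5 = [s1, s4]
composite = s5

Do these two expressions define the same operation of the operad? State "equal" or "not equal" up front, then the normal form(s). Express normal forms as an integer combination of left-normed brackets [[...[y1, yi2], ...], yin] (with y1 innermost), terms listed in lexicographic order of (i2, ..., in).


not equal — first [[[[[y1, y6], y2], y5], y3], y4] - [[[[[y1, y6], y2], y5], y4], y3] - [[[[[y1, y6], y3], y4], y2], y5] + [[[[[y1, y6], y3], y4], y5], y2] + [[[[[y1, y6], y4], y3], y2], y5] - [[[[[y1, y6], y4], y3], y5], y2] - [[[[[y1, y6], y5], y2], y3], y4] + [[[[[y1, y6], y5], y2], y4], y3], second -[[[[[y1, y6], y2], y5], y3], y4] + [[[[[y1, y6], y2], y5], y4], y3] + [[[[[y1, y6], y3], y4], y2], y5] - [[[[[y1, y6], y3], y4], y5], y2] - [[[[[y1, y6], y4], y3], y2], y5] + [[[[[y1, y6], y4], y3], y5], y2] + [[[[[y1, y6], y5], y2], y3], y4] - [[[[[y1, y6], y5], y2], y4], y3]

Normal form of the first expression: [[[[[y1, y6], y2], y5], y3], y4] - [[[[[y1, y6], y2], y5], y4], y3] - [[[[[y1, y6], y3], y4], y2], y5] + [[[[[y1, y6], y3], y4], y5], y2] + [[[[[y1, y6], y4], y3], y2], y5] - [[[[[y1, y6], y4], y3], y5], y2] - [[[[[y1, y6], y5], y2], y3], y4] + [[[[[y1, y6], y5], y2], y4], y3]
Normal form of the second expression: -[[[[[y1, y6], y2], y5], y3], y4] + [[[[[y1, y6], y2], y5], y4], y3] + [[[[[y1, y6], y3], y4], y2], y5] - [[[[[y1, y6], y3], y4], y5], y2] - [[[[[y1, y6], y4], y3], y2], y5] + [[[[[y1, y6], y4], y3], y5], y2] + [[[[[y1, y6], y5], y2], y3], y4] - [[[[[y1, y6], y5], y2], y4], y3]
Different reductions; not equal.
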